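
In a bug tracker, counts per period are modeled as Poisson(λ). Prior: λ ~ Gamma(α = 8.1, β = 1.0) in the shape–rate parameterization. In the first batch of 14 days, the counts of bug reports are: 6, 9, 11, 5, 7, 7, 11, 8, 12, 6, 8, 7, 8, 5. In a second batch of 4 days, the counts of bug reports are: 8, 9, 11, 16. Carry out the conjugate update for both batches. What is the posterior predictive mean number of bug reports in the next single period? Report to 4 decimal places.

With a Gamma(shape α, rate β) prior, the Poisson likelihood is conjugate: the posterior is Gamma(α + ΣXᵢ, β + n).
Batch 1: sum of counts S = 110 over n = 14 days.
After batch 1: Gamma(α+S, β+n) = Gamma(8.1+110, 1.0+14) = Gamma(118.1, 15.0).
Batch 2: sum of counts S = 44 over n = 4 days.
After batch 2: Gamma(α+S, β+n) = Gamma(118.1+44, 15.0+4) = Gamma(162.1, 19.0).
The predictive distribution for one future period is NegBinom with mean α/β = 8.5316.

8.5316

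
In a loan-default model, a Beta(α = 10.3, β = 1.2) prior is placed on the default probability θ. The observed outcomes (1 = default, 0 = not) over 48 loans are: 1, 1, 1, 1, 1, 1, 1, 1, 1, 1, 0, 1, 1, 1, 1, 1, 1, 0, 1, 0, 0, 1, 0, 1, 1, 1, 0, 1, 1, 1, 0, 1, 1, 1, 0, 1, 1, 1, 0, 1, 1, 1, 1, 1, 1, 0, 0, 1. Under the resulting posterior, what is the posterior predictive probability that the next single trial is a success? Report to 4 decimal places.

0.7950

The Beta prior is conjugate to a Binomial/Bernoulli likelihood; the update adds successes to α and failures to β.
Posterior: Beta(α+k, β+n−k) = Beta(10.3+37, 1.2+11) = Beta(47.3, 12.2).
For a single future Bernoulli trial, P(success | data) = α/(α+β) = 0.7950.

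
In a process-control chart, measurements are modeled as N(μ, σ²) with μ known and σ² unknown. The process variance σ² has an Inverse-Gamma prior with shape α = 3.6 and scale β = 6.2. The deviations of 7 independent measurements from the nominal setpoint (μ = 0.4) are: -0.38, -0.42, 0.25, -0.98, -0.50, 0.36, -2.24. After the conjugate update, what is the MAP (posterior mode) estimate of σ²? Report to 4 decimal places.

With known mean μ and an Inverse-Gamma(α, β) prior on σ², the Normal likelihood is conjugate: posterior is Inv-Gamma(α + n/2, β + Σ(xᵢ−μ)²/2).
Σ(xᵢ−μ)² = (-0.38)² + (-0.42)² + (0.25)² + (-0.98)² + (-0.50)² + (0.36)² + (-2.24)² = 6.7409.
Posterior: Inv-Gamma(3.6 + 7/2, 6.2 + 6.7409/2) = Inv-Gamma(7.10, 9.57045).
Mode = β/(α+1) = 9.57045/8.10 = 1.1815.

1.1815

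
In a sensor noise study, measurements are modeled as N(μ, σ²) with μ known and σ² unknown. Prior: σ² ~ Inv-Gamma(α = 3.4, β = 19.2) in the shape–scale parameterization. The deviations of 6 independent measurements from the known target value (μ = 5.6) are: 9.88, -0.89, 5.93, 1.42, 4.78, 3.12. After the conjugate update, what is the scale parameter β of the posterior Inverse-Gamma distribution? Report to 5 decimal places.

With known mean μ and an Inverse-Gamma(α, β) prior on σ², the Normal likelihood is conjugate: posterior is Inv-Gamma(α + n/2, β + Σ(xᵢ−μ)²/2).
Σ(xᵢ−μ)² = (9.88)² + (-0.89)² + (5.93)² + (1.42)² + (4.78)² + (3.12)² = 168.1706.
Posterior: Inv-Gamma(3.4 + 6/2, 19.2 + 168.1706/2) = Inv-Gamma(6.40, 103.28530).
Posterior β = 103.28530.

103.28530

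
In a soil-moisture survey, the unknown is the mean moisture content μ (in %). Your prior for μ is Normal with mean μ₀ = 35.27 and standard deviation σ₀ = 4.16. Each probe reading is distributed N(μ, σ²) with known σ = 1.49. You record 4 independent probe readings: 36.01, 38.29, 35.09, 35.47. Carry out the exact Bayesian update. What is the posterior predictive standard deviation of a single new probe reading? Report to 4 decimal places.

For Normal data with known variance σ², a Normal(μ₀, σ₀²) prior on μ is conjugate. Posterior precision = 1/σ₀² + n/σ²; posterior mean is the precision-weighted average of μ₀ and x̄.
σ₀² = 4.16² = 17.3056, σ² = 1.49² = 2.2201; σ² + n·σ₀² = 2.2201 + 4·17.3056 = 71.4425.
Posterior precision = 1/σ₀² + n/σ² = 1/17.3056 + 4/2.2201 = (σ² + n·σ₀²)/(σ₀²σ²) = 71.4425/(17.3056·2.2201); posterior variance σₙ² = σ₀²σ²/(σ² + n·σ₀²) = 17.3056·2.2201/71.4425 = 0.537777.
Predictive variance for one new observation = σₙ² + σ² = 17.3056·2.2201/71.4425 + 2.2201 = σ²·(σ₀² + 71.4425)/71.4425 = 2.2201·88.7481/71.4425 = 2.757877; SD = √(2.2201·88.7481/71.4425) = 1.6607.

1.6607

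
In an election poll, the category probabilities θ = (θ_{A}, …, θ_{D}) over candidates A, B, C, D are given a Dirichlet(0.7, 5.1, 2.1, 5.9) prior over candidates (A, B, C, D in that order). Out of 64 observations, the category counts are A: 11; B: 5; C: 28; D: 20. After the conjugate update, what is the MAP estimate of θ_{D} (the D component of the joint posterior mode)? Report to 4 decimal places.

The Dirichlet prior is conjugate to the Multinomial likelihood: each posterior αⱼ = prior αⱼ + observed count nⱼ.
Posterior concentration: (11.7, 10.1, 30.1, 25.9), total = 77.8.
Joint mode component: (α_{D}−1)/(Σα−K) = 24.9/73.8 = 0.3374.

0.3374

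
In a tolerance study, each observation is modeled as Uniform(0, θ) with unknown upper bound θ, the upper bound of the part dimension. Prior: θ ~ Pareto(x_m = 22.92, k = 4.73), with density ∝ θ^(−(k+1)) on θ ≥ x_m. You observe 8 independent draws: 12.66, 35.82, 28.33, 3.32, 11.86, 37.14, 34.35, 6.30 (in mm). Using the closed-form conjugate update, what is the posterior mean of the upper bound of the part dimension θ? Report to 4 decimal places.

A Pareto(scale x_m, shape k) prior on the upper bound θ of Uniform(0, θ) is conjugate: posterior is Pareto(max(x_m, max xᵢ), k + n).
Sample maximum = 37.14; prior scale x_m = 22.92 → posterior scale = max = 37.14.
Posterior shape = 4.73 + 8 = 12.73.
E[θ|data] = k·x_m/(k−1) = 12.73·37.14/11.73 = 40.3062.

40.3062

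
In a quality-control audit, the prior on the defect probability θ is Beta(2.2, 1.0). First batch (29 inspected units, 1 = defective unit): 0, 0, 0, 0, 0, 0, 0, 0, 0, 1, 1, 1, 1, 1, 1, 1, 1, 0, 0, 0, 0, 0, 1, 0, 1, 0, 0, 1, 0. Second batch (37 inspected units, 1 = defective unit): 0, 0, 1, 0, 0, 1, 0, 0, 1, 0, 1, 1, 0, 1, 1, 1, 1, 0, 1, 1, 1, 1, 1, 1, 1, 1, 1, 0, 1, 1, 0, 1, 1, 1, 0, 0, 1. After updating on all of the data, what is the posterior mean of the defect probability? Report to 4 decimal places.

The Beta prior is conjugate to a Binomial/Bernoulli likelihood; the update adds successes to α and failures to β.
After batch 1: Beta(2.2+11, 1.0+18) = Beta(13.2, 19.0).
After batch 2: Beta(13.2+24, 19.0+13) = Beta(37.2, 32.0).
Posterior mean = α/(α+β) = 37.2/69.2 = 0.5376.

0.5376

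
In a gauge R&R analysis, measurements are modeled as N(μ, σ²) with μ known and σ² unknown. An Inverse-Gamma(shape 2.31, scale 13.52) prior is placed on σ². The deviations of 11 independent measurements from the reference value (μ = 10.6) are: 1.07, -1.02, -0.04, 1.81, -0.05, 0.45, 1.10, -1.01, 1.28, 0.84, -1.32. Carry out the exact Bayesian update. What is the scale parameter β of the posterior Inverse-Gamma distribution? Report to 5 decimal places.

With known mean μ and an Inverse-Gamma(α, β) prior on σ², the Normal likelihood is conjugate: posterior is Inv-Gamma(α + n/2, β + Σ(xᵢ−μ)²/2).
Σ(xᵢ−μ)² = (1.07)² + (-1.02)² + (-0.04)² + (1.81)² + (-0.05)² + (0.45)² + (1.10)² + (-1.01)² + (1.28)² + (0.84)² + (-1.32)² = 11.9845.
Posterior: Inv-Gamma(2.31 + 11/2, 13.52 + 11.9845/2) = Inv-Gamma(7.81, 19.51225).
Posterior β = 19.51225.

19.51225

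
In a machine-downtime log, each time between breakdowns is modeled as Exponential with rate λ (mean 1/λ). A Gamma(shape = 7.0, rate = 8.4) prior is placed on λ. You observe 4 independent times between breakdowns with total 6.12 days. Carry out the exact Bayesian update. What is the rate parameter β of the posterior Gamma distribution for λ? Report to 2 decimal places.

With a Gamma(shape α, rate β) prior on the exponential rate λ, the posterior after n observations with total T = Σxᵢ is Gamma(α+n, β+T).
Posterior: Gamma(7.0+4, 8.4+6.12) = Gamma(11.0, 14.52).
Posterior β = 14.52.

14.52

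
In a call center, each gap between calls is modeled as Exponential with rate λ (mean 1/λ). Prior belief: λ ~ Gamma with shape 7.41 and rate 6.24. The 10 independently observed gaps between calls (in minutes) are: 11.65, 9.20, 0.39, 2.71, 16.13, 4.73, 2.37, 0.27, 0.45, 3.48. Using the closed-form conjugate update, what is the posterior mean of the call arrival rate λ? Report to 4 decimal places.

With a Gamma(shape α, rate β) prior on the exponential rate λ, the posterior after n observations with total T = Σxᵢ is Gamma(α+n, β+T).
Sum of observations T = 51.38 minutes; n = 10.
Posterior: Gamma(7.41+10, 6.24+51.38) = Gamma(17.41, 57.62).
Posterior mean of λ = α/β = 17.41/57.62 = 0.3022.

0.3022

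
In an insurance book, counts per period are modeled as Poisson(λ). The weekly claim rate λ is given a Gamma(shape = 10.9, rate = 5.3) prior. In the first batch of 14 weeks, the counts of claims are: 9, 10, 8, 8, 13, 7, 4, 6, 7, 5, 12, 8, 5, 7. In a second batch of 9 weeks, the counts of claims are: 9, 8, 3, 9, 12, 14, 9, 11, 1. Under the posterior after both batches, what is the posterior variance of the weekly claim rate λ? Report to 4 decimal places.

With a Gamma(shape α, rate β) prior, the Poisson likelihood is conjugate: the posterior is Gamma(α + ΣXᵢ, β + n).
Batch 1: sum of counts S = 109 over n = 14 weeks.
After batch 1: Gamma(α+S, β+n) = Gamma(10.9+109, 5.3+14) = Gamma(119.9, 19.3).
Batch 2: sum of counts S = 76 over n = 9 weeks.
After batch 2: Gamma(α+S, β+n) = Gamma(119.9+76, 19.3+9) = Gamma(195.9, 28.3).
Var = α/β² = 195.9/28.3² = 0.2446.

0.2446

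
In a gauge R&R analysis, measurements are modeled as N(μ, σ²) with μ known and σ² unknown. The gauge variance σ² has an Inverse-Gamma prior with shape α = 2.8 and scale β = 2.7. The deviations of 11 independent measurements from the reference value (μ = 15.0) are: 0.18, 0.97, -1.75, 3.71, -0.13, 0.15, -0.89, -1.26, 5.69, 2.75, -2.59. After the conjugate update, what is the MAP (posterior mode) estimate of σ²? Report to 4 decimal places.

With known mean μ and an Inverse-Gamma(α, β) prior on σ², the Normal likelihood is conjugate: posterior is Inv-Gamma(α + n/2, β + Σ(xᵢ−μ)²/2).
Σ(xᵢ−μ)² = (0.18)² + (0.97)² + (-1.75)² + (3.71)² + (-0.13)² + (0.15)² + (-0.89)² + (-1.26)² + (5.69)² + (2.75)² + (-2.59)² = 66.8657.
Posterior: Inv-Gamma(2.8 + 11/2, 2.7 + 66.8657/2) = Inv-Gamma(8.30, 36.13285).
Mode = β/(α+1) = 36.13285/9.30 = 3.8853.

3.8853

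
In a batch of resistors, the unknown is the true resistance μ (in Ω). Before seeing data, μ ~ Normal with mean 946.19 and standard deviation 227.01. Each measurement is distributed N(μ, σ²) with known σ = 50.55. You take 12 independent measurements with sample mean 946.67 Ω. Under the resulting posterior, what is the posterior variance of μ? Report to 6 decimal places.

212.065598

For Normal data with known variance σ², a Normal(μ₀, σ₀²) prior on μ is conjugate. Posterior precision = 1/σ₀² + n/σ²; posterior mean is the precision-weighted average of μ₀ and x̄.
σ₀² = 227.01² = 51533.5401, σ² = 50.55² = 2555.3025; σ² + n·σ₀² = 2555.3025 + 12·51533.5401 = 620957.7837.
Posterior precision = 1/σ₀² + n/σ² = 1/51533.5401 + 12/2555.3025 = (σ² + n·σ₀²)/(σ₀²σ²) = 620957.7837/(51533.5401·2555.3025); posterior variance σₙ² = σ₀²σ²/(σ² + n·σ₀²) = 51533.5401·2555.3025/620957.7837 = 212.065598.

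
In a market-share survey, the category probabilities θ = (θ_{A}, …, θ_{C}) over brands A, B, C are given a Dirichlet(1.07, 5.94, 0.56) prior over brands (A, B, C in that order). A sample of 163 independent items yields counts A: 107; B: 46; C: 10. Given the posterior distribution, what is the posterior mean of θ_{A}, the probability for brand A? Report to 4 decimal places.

0.6336

The Dirichlet prior is conjugate to the Multinomial likelihood: each posterior αⱼ = prior αⱼ + observed count nⱼ.
Posterior concentration: (108.07, 51.94, 10.56), total = 170.57.
E[θ_{A}|data] = α_{A}/Σα = 108.07/170.57 = 0.6336.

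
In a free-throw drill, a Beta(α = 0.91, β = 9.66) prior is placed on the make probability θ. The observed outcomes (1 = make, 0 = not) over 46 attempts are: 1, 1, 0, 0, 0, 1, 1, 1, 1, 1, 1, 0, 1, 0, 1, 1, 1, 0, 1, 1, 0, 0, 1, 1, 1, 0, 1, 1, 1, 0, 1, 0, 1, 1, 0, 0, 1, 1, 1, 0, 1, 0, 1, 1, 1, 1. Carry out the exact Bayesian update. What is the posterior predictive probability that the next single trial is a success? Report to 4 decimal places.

The Beta prior is conjugate to a Binomial/Bernoulli likelihood; the update adds successes to α and failures to β.
Posterior: Beta(α+k, β+n−k) = Beta(0.91+31, 9.66+15) = Beta(31.91, 24.66).
For a single future Bernoulli trial, P(success | data) = α/(α+β) = 0.5641.

0.5641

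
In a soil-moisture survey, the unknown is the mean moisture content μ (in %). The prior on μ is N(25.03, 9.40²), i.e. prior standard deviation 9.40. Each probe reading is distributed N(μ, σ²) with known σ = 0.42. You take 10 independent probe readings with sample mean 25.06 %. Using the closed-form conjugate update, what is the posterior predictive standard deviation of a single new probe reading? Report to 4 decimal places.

For Normal data with known variance σ², a Normal(μ₀, σ₀²) prior on μ is conjugate. Posterior precision = 1/σ₀² + n/σ²; posterior mean is the precision-weighted average of μ₀ and x̄.
σ₀² = 9.40² = 88.36, σ² = 0.42² = 0.1764; σ² + n·σ₀² = 0.1764 + 10·88.36 = 883.7764.
Posterior precision = 1/σ₀² + n/σ² = 1/88.36 + 10/0.1764 = (σ² + n·σ₀²)/(σ₀²σ²) = 883.7764/(88.36·0.1764); posterior variance σₙ² = σ₀²σ²/(σ² + n·σ₀²) = 88.36·0.1764/883.7764 = 0.017636.
Predictive variance for one new observation = σₙ² + σ² = 88.36·0.1764/883.7764 + 0.1764 = σ²·(σ₀² + 883.7764)/883.7764 = 0.1764·972.1364/883.7764 = 0.194036; SD = √(0.1764·972.1364/883.7764) = 0.4405.

0.4405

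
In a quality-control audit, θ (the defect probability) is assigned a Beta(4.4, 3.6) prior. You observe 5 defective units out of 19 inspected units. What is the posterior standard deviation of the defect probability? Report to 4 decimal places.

The Beta prior is conjugate to a Binomial/Bernoulli likelihood; the update adds successes to α and failures to β.
Posterior: Beta(α+k, β+n−k) = Beta(4.4+5, 3.6+14) = Beta(9.4, 17.6).
Var = αβ/((α+β)²(α+β+1)) = 9.4·17.6/(27.0²·28.0) = 0.00810504; SD = √0.00810504 = 0.0900.

0.0900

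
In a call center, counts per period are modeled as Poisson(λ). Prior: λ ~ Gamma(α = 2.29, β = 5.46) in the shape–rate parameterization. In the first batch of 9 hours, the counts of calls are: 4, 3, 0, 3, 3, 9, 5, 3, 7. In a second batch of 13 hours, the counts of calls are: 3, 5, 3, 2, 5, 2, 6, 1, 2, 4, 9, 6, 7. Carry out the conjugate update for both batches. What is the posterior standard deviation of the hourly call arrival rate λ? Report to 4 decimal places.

0.3536

With a Gamma(shape α, rate β) prior, the Poisson likelihood is conjugate: the posterior is Gamma(α + ΣXᵢ, β + n).
Batch 1: sum of counts S = 37 over n = 9 hours.
After batch 1: Gamma(α+S, β+n) = Gamma(2.29+37, 5.46+9) = Gamma(39.29, 14.46).
Batch 2: sum of counts S = 55 over n = 13 hours.
After batch 2: Gamma(α+S, β+n) = Gamma(39.29+55, 14.46+13) = Gamma(94.29, 27.46).
SD = √α/β = √94.29/27.46 = 0.3536.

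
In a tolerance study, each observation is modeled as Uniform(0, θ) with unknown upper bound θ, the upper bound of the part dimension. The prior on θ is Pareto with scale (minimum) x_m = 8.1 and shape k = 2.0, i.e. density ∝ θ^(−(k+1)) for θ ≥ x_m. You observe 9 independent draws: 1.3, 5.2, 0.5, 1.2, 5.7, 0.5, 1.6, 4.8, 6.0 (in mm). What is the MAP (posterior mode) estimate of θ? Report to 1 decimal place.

8.1

A Pareto(scale x_m, shape k) prior on the upper bound θ of Uniform(0, θ) is conjugate: posterior is Pareto(max(x_m, max xᵢ), k + n).
Sample maximum = 6.0; prior scale x_m = 8.1 → posterior scale = max = 8.1.
Posterior shape = 2.0 + 9 = 11.0.
The Pareto density is decreasing on [x_m, ∞), so the mode is x_m = 8.1.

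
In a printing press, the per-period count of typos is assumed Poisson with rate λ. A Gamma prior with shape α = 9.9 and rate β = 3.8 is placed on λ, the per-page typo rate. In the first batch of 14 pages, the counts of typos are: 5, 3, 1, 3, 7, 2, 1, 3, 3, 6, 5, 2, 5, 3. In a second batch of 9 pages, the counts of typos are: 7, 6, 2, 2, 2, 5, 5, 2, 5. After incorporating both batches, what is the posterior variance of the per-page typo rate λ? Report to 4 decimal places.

With a Gamma(shape α, rate β) prior, the Poisson likelihood is conjugate: the posterior is Gamma(α + ΣXᵢ, β + n).
Batch 1: sum of counts S = 49 over n = 14 pages.
After batch 1: Gamma(α+S, β+n) = Gamma(9.9+49, 3.8+14) = Gamma(58.9, 17.8).
Batch 2: sum of counts S = 36 over n = 9 pages.
After batch 2: Gamma(α+S, β+n) = Gamma(58.9+36, 17.8+9) = Gamma(94.9, 26.8).
Var = α/β² = 94.9/26.8² = 0.1321.

0.1321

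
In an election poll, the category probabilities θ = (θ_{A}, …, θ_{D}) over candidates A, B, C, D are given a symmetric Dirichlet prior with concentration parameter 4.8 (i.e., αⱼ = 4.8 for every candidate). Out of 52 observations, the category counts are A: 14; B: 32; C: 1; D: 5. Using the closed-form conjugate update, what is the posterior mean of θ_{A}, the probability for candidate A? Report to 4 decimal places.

0.2640

The Dirichlet prior is conjugate to the Multinomial likelihood: each posterior αⱼ = prior αⱼ + observed count nⱼ.
Posterior concentration: (18.8, 36.8, 5.8, 9.8), total = 71.2.
E[θ_{A}|data] = α_{A}/Σα = 18.8/71.2 = 0.2640.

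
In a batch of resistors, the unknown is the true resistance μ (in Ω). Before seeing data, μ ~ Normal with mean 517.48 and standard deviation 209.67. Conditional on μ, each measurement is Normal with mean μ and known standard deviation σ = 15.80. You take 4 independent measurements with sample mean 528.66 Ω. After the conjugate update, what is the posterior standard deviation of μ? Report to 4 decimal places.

For Normal data with known variance σ², a Normal(μ₀, σ₀²) prior on μ is conjugate. Posterior precision = 1/σ₀² + n/σ²; posterior mean is the precision-weighted average of μ₀ and x̄.
σ₀² = 209.67² = 43961.5089, σ² = 15.80² = 249.64; σ² + n·σ₀² = 249.64 + 4·43961.5089 = 176095.6756.
Posterior precision = 1/σ₀² + n/σ² = 1/43961.5089 + 4/249.64 = (σ² + n·σ₀²)/(σ₀²σ²) = 176095.6756/(43961.5089·249.64); posterior variance σₙ² = σ₀²σ²/(σ² + n·σ₀²) = 43961.5089·249.64/176095.6756 = 62.321525.
Posterior SD = √σₙ² = √(43961.5089·249.64/176095.6756) = 7.8944.

7.8944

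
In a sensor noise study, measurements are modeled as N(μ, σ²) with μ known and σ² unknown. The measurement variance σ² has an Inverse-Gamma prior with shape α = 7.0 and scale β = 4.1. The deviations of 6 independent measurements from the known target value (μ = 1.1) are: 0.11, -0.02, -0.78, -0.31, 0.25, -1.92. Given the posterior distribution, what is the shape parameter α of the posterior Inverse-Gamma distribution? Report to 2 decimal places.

With known mean μ and an Inverse-Gamma(α, β) prior on σ², the Normal likelihood is conjugate: posterior is Inv-Gamma(α + n/2, β + Σ(xᵢ−μ)²/2).
Σ(xᵢ−μ)² = (0.11)² + (-0.02)² + (-0.78)² + (-0.31)² + (0.25)² + (-1.92)² = 4.4659.
Posterior: Inv-Gamma(7.0 + 6/2, 4.1 + 4.4659/2) = Inv-Gamma(10.00, 6.33295).
Posterior α = 10.00.

10.00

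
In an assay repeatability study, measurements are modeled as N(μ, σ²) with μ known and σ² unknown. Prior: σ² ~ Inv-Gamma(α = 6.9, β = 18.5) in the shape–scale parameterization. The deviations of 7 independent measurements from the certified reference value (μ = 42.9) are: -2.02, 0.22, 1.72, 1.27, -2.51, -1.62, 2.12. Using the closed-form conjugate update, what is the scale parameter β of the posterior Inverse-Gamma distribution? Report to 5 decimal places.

29.55950

With known mean μ and an Inverse-Gamma(α, β) prior on σ², the Normal likelihood is conjugate: posterior is Inv-Gamma(α + n/2, β + Σ(xᵢ−μ)²/2).
Σ(xᵢ−μ)² = (-2.02)² + (0.22)² + (1.72)² + (1.27)² + (-2.51)² + (-1.62)² + (2.12)² = 22.1190.
Posterior: Inv-Gamma(6.9 + 7/2, 18.5 + 22.1190/2) = Inv-Gamma(10.40, 29.55950).
Posterior β = 29.55950.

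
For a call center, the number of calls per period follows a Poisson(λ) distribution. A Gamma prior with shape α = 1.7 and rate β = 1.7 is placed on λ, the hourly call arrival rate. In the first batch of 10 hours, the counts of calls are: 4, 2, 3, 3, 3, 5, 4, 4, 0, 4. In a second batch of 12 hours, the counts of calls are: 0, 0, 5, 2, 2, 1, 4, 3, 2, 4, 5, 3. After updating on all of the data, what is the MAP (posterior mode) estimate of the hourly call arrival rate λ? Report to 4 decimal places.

With a Gamma(shape α, rate β) prior, the Poisson likelihood is conjugate: the posterior is Gamma(α + ΣXᵢ, β + n).
Batch 1: sum of counts S = 32 over n = 10 hours.
After batch 1: Gamma(α+S, β+n) = Gamma(1.7+32, 1.7+10) = Gamma(33.7, 11.7).
Batch 2: sum of counts S = 31 over n = 12 hours.
After batch 2: Gamma(α+S, β+n) = Gamma(33.7+31, 11.7+12) = Gamma(64.7, 23.7).
Mode of Gamma(α,β) for α≥1 is (α−1)/β = 63.7/23.7 = 2.6878.

2.6878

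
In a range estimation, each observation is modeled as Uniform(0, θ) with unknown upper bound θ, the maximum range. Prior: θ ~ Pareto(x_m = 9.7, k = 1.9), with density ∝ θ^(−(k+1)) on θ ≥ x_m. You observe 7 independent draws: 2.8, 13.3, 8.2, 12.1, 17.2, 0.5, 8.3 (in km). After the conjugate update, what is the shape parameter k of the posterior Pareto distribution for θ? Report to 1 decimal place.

8.9

A Pareto(scale x_m, shape k) prior on the upper bound θ of Uniform(0, θ) is conjugate: posterior is Pareto(max(x_m, max xᵢ), k + n).
Sample maximum = 17.2; prior scale x_m = 9.7 → posterior scale = max = 17.2.
Posterior shape = 1.9 + 7 = 8.9.
Posterior shape k = 8.9.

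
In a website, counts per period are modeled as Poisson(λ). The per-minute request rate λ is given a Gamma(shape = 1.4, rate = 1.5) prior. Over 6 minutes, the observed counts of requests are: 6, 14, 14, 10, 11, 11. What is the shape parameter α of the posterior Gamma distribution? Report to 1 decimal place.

67.4

With a Gamma(shape α, rate β) prior, the Poisson likelihood is conjugate: the posterior is Gamma(α + ΣXᵢ, β + n).
Sum of counts S = 66 over n = 6 minutes.
Posterior: Gamma(α+S, β+n) = Gamma(1.4+66, 1.5+6) = Gamma(67.4, 7.5).
Posterior α = 67.4.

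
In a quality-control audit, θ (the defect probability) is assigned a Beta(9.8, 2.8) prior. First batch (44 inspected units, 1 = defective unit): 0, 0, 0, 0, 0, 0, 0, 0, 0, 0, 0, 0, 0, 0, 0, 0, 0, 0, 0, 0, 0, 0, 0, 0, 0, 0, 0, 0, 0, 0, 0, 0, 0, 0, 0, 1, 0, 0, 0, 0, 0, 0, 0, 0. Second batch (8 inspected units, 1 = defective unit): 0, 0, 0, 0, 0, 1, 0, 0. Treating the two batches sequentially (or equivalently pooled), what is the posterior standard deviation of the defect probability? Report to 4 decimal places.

The Beta prior is conjugate to a Binomial/Bernoulli likelihood; the update adds successes to α and failures to β.
After batch 1: Beta(9.8+1, 2.8+43) = Beta(10.8, 45.8).
After batch 2: Beta(10.8+1, 45.8+7) = Beta(11.8, 52.8).
Var = αβ/((α+β)²(α+β+1)) = 11.8·52.8/(64.6²·65.6) = 0.00227587; SD = √0.00227587 = 0.0477.

0.0477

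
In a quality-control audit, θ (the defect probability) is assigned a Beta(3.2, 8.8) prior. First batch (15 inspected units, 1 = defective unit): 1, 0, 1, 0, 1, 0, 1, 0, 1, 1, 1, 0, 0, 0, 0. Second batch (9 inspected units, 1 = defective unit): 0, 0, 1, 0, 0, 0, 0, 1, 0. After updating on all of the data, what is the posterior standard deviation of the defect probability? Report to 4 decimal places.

0.0778

The Beta prior is conjugate to a Binomial/Bernoulli likelihood; the update adds successes to α and failures to β.
After batch 1: Beta(3.2+7, 8.8+8) = Beta(10.2, 16.8).
After batch 2: Beta(10.2+2, 16.8+7) = Beta(12.2, 23.8).
Var = αβ/((α+β)²(α+β+1)) = 12.2·23.8/(36.0²·37.0) = 0.00605522; SD = √0.00605522 = 0.0778.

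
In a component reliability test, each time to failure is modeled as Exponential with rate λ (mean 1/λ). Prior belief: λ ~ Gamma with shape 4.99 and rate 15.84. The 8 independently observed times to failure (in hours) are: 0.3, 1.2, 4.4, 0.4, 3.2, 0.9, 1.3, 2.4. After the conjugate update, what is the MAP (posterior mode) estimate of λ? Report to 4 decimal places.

With a Gamma(shape α, rate β) prior on the exponential rate λ, the posterior after n observations with total T = Σxᵢ is Gamma(α+n, β+T).
Sum of observations T = 14.1 hours; n = 8.
Posterior: Gamma(4.99+8, 15.84+14.1) = Gamma(12.99, 29.94).
Mode = (α−1)/β = 0.4005.

0.4005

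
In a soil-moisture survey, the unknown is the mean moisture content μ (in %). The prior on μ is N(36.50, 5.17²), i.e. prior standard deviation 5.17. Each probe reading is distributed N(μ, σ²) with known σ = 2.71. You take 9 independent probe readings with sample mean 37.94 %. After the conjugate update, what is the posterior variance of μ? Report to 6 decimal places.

For Normal data with known variance σ², a Normal(μ₀, σ₀²) prior on μ is conjugate. Posterior precision = 1/σ₀² + n/σ²; posterior mean is the precision-weighted average of μ₀ and x̄.
σ₀² = 5.17² = 26.7289, σ² = 2.71² = 7.3441; σ² + n·σ₀² = 7.3441 + 9·26.7289 = 247.9042.
Posterior precision = 1/σ₀² + n/σ² = 1/26.7289 + 9/7.3441 = (σ² + n·σ₀²)/(σ₀²σ²) = 247.9042/(26.7289·7.3441); posterior variance σₙ² = σ₀²σ²/(σ² + n·σ₀²) = 26.7289·7.3441/247.9042 = 0.791837.

0.791837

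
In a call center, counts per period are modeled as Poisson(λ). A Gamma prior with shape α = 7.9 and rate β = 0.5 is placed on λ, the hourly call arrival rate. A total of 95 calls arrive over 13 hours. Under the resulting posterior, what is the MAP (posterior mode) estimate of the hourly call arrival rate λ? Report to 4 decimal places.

7.5481

With a Gamma(shape α, rate β) prior, the Poisson likelihood is conjugate: the posterior is Gamma(α + ΣXᵢ, β + n).
Posterior: Gamma(α+S, β+n) = Gamma(7.9+95, 0.5+13) = Gamma(102.9, 13.5).
Mode of Gamma(α,β) for α≥1 is (α−1)/β = 101.9/13.5 = 7.5481.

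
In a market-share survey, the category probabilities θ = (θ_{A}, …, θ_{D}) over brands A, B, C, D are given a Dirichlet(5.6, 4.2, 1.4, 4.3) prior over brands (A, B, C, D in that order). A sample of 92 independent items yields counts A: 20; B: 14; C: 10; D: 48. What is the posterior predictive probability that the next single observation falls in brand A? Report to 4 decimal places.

0.2381

The Dirichlet prior is conjugate to the Multinomial likelihood: each posterior αⱼ = prior αⱼ + observed count nⱼ.
Posterior concentration: (25.6, 18.2, 11.4, 52.3), total = 107.5.
P(next = A | data) = α_{A}/Σα = 0.2381.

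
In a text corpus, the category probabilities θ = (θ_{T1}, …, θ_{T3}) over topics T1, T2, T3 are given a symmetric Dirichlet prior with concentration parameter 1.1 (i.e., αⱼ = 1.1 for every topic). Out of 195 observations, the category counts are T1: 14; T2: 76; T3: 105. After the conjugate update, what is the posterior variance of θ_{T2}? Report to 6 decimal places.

0.001192

The Dirichlet prior is conjugate to the Multinomial likelihood: each posterior αⱼ = prior αⱼ + observed count nⱼ.
Posterior concentration: (15.1, 77.1, 106.1), total = 198.3.
Var[θ_j] = α_j(Σα−α_j)/((Σα)²(Σα+1)) = 77.1·121.2/(198.3²·199.3) = 0.001192.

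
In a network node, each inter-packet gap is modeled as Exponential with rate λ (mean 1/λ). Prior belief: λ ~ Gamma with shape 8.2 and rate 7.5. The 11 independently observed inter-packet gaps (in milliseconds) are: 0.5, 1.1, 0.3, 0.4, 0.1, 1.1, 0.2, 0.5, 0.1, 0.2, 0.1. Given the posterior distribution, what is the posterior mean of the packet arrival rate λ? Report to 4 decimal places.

1.5868

With a Gamma(shape α, rate β) prior on the exponential rate λ, the posterior after n observations with total T = Σxᵢ is Gamma(α+n, β+T).
Sum of observations T = 4.6 milliseconds; n = 11.
Posterior: Gamma(8.2+11, 7.5+4.6) = Gamma(19.2, 12.1).
Posterior mean of λ = α/β = 19.2/12.1 = 1.5868.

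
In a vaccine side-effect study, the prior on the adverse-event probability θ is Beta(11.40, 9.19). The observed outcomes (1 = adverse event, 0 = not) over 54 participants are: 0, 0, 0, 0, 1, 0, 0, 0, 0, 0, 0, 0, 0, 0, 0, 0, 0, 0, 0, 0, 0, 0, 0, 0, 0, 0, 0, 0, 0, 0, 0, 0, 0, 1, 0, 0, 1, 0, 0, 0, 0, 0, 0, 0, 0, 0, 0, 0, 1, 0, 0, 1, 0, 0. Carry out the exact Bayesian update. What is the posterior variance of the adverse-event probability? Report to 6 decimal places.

The Beta prior is conjugate to a Binomial/Bernoulli likelihood; the update adds successes to α and failures to β.
Posterior: Beta(α+k, β+n−k) = Beta(11.40+5, 9.19+49) = Beta(16.40, 58.19).
Var = αβ/((α+β)²(α+β+1)) = 16.40·58.19/(74.59²·75.59) = 0.002269.

0.002269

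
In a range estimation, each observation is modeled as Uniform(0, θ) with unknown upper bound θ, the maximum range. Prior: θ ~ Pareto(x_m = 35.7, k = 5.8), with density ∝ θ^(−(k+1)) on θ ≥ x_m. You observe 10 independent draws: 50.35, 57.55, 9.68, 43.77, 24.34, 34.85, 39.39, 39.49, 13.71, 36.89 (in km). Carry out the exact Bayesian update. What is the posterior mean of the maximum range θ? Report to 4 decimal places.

A Pareto(scale x_m, shape k) prior on the upper bound θ of Uniform(0, θ) is conjugate: posterior is Pareto(max(x_m, max xᵢ), k + n).
Sample maximum = 57.55; prior scale x_m = 35.7 → posterior scale = max = 57.55.
Posterior shape = 5.8 + 10 = 15.8.
E[θ|data] = k·x_m/(k−1) = 15.8·57.55/14.8 = 61.4385.

61.4385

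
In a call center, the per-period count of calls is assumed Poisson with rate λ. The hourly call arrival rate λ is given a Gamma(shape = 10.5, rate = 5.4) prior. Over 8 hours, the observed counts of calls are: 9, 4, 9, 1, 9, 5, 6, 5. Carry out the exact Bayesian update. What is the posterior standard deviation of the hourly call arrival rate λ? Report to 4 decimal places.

0.5708

With a Gamma(shape α, rate β) prior, the Poisson likelihood is conjugate: the posterior is Gamma(α + ΣXᵢ, β + n).
Sum of counts S = 48 over n = 8 hours.
Posterior: Gamma(α+S, β+n) = Gamma(10.5+48, 5.4+8) = Gamma(58.5, 13.4).
SD = √α/β = √58.5/13.4 = 0.5708.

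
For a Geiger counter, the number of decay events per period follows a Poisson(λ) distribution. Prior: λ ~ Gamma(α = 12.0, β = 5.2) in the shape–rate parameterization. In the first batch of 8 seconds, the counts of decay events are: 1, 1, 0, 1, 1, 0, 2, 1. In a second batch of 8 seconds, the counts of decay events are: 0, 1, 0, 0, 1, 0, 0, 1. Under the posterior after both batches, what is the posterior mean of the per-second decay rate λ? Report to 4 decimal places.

1.0377

With a Gamma(shape α, rate β) prior, the Poisson likelihood is conjugate: the posterior is Gamma(α + ΣXᵢ, β + n).
Batch 1: sum of counts S = 7 over n = 8 seconds.
After batch 1: Gamma(α+S, β+n) = Gamma(12.0+7, 5.2+8) = Gamma(19.0, 13.2).
Batch 2: sum of counts S = 3 over n = 8 seconds.
After batch 2: Gamma(α+S, β+n) = Gamma(19.0+3, 13.2+8) = Gamma(22.0, 21.2).
Posterior mean = α/β = 22.0/21.2 = 1.0377.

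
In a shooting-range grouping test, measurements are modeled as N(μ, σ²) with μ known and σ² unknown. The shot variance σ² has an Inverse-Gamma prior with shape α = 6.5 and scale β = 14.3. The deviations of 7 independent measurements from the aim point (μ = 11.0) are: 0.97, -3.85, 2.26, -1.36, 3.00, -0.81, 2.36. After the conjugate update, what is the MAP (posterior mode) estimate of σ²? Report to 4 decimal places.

With known mean μ and an Inverse-Gamma(α, β) prior on σ², the Normal likelihood is conjugate: posterior is Inv-Gamma(α + n/2, β + Σ(xᵢ−μ)²/2).
Σ(xᵢ−μ)² = (0.97)² + (-3.85)² + (2.26)² + (-1.36)² + (3.00)² + (-0.81)² + (2.36)² = 37.9463.
Posterior: Inv-Gamma(6.5 + 7/2, 14.3 + 37.9463/2) = Inv-Gamma(10.00, 33.27315).
Mode = β/(α+1) = 33.27315/11.00 = 3.0248.

3.0248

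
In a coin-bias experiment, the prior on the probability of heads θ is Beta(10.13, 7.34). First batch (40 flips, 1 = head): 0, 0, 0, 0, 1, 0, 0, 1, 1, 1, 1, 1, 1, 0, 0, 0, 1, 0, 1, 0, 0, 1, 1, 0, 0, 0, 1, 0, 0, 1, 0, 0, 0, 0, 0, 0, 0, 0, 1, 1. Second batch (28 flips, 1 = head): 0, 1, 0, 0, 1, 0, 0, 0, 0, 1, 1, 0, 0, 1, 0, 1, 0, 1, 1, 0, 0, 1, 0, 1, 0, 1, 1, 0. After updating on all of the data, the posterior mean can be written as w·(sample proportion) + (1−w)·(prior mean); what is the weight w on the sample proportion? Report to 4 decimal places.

0.7956

The Beta prior is conjugate to a Binomial/Bernoulli likelihood; the update adds successes to α and failures to β.
Total number of flips: n = 40 + 28 = 68.
Posterior mean = (α₀+k)/(α₀+β₀+n) = [n/(α₀+β₀+n)]·(k/n) + [(α₀+β₀)/(α₀+β₀+n)]·α₀/(α₀+β₀), so only n and the prior enter the weight.
The weight on the data is w = n/(α₀+β₀+n) = 68/(10.13+7.34+68) = 68/85.47 = 0.7956.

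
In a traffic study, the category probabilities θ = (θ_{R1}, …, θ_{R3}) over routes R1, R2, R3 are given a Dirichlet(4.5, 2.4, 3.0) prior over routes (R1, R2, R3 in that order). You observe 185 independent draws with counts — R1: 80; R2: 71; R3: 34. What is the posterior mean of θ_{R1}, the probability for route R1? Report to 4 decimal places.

0.4336

The Dirichlet prior is conjugate to the Multinomial likelihood: each posterior αⱼ = prior αⱼ + observed count nⱼ.
Posterior concentration: (84.5, 73.4, 37.0), total = 194.9.
E[θ_{R1}|data] = α_{R1}/Σα = 84.5/194.9 = 0.4336.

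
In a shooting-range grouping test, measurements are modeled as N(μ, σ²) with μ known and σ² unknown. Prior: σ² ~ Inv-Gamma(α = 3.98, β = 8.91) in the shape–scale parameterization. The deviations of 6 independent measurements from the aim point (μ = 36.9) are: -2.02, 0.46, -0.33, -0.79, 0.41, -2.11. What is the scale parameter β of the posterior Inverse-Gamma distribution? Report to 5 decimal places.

13.73260

With known mean μ and an Inverse-Gamma(α, β) prior on σ², the Normal likelihood is conjugate: posterior is Inv-Gamma(α + n/2, β + Σ(xᵢ−μ)²/2).
Σ(xᵢ−μ)² = (-2.02)² + (0.46)² + (-0.33)² + (-0.79)² + (0.41)² + (-2.11)² = 9.6452.
Posterior: Inv-Gamma(3.98 + 6/2, 8.91 + 9.6452/2) = Inv-Gamma(6.98, 13.73260).
Posterior β = 13.73260.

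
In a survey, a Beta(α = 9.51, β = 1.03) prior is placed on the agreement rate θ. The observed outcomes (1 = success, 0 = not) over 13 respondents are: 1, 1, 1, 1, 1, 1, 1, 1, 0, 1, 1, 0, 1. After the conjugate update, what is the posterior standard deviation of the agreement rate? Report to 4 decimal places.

0.0676

The Beta prior is conjugate to a Binomial/Bernoulli likelihood; the update adds successes to α and failures to β.
Posterior: Beta(α+k, β+n−k) = Beta(9.51+11, 1.03+2) = Beta(20.51, 3.03).
Var = αβ/((α+β)²(α+β+1)) = 20.51·3.03/(23.54²·24.54) = 0.00457005; SD = √0.00457005 = 0.0676.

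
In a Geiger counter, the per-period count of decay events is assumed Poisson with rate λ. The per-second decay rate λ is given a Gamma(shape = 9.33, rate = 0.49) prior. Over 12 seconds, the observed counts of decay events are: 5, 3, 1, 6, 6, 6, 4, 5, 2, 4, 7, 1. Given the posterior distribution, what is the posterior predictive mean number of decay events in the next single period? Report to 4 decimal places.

4.7502

With a Gamma(shape α, rate β) prior, the Poisson likelihood is conjugate: the posterior is Gamma(α + ΣXᵢ, β + n).
Sum of counts S = 50 over n = 12 seconds.
Posterior: Gamma(α+S, β+n) = Gamma(9.33+50, 0.49+12) = Gamma(59.33, 12.49).
The predictive distribution for one future period is NegBinom with mean α/β = 4.7502.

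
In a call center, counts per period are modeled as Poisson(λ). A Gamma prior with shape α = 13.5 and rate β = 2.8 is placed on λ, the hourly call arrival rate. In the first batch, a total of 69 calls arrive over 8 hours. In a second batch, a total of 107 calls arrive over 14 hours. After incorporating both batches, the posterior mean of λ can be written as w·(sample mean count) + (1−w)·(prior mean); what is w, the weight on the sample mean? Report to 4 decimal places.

0.8871

With a Gamma(shape α, rate β) prior, the Poisson likelihood is conjugate: the posterior is Gamma(α + ΣXᵢ, β + n).
Total number of hours: n = 8 + 14 = 22.
Posterior mean = (α₀+S)/(β₀+n) = [n/(β₀+n)]·(S/n) + [β₀/(β₀+n)]·(α₀/β₀), so only n and β₀ enter the weight.
Weight on data w = n/(β₀+n) = 22/(2.8+22) = 22/24.8 = 0.8871.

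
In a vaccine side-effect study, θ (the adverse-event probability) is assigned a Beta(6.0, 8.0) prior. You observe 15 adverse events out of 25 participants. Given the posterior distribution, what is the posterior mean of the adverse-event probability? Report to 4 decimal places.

The Beta prior is conjugate to a Binomial/Bernoulli likelihood; the update adds successes to α and failures to β.
Posterior: Beta(α+k, β+n−k) = Beta(6.0+15, 8.0+10) = Beta(21.0, 18.0).
Posterior mean = α/(α+β) = 21.0/39.0 = 0.5385.

0.5385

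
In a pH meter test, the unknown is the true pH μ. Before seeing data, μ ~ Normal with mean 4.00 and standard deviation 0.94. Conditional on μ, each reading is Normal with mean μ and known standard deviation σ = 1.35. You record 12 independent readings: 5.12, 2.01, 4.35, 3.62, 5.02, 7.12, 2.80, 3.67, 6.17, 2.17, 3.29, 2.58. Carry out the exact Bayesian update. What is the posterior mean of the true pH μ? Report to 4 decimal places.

3.9943

For Normal data with known variance σ², a Normal(μ₀, σ₀²) prior on μ is conjugate. Posterior precision = 1/σ₀² + n/σ²; posterior mean is the precision-weighted average of μ₀ and x̄.
Σxᵢ = 5.12 + 2.01 + 4.35 + 3.62 + 5.02 + 7.12 + 2.80 + 3.67 + 6.17 + 2.17 + 3.29 + 2.58 = 47.92, so n·x̄ = 47.92.
σ₀² = 0.94² = 0.8836, σ² = 1.35² = 1.8225; σ² + n·σ₀² = 1.8225 + 12·0.8836 = 12.4257.
Posterior mean = (μ₀/σ₀² + n·x̄/σ²)/(1/σ₀² + n/σ²) = (σ²·μ₀ + σ₀²·n·x̄)/(σ² + n·σ₀²) = (1.8225·4.00 + 0.8836·47.92)/12.4257 = 49.632112/12.4257 = 3.9943.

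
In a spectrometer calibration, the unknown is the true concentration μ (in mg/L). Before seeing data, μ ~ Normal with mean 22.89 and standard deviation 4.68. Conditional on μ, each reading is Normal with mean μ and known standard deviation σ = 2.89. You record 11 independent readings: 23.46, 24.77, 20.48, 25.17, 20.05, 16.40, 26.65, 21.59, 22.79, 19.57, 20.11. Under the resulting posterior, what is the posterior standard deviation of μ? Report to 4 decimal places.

For Normal data with known variance σ², a Normal(μ₀, σ₀²) prior on μ is conjugate. Posterior precision = 1/σ₀² + n/σ²; posterior mean is the precision-weighted average of μ₀ and x̄.
σ₀² = 4.68² = 21.9024, σ² = 2.89² = 8.3521; σ² + n·σ₀² = 8.3521 + 11·21.9024 = 249.2785.
Posterior precision = 1/σ₀² + n/σ² = 1/21.9024 + 11/8.3521 = (σ² + n·σ₀²)/(σ₀²σ²) = 249.2785/(21.9024·8.3521); posterior variance σₙ² = σ₀²σ²/(σ² + n·σ₀²) = 21.9024·8.3521/249.2785 = 0.733842.
Posterior SD = √σₙ² = √(21.9024·8.3521/249.2785) = 0.8566.

0.8566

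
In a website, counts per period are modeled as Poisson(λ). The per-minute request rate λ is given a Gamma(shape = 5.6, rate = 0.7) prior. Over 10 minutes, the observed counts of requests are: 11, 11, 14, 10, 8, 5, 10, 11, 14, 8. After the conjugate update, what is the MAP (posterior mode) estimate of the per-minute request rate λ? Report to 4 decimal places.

9.9626

With a Gamma(shape α, rate β) prior, the Poisson likelihood is conjugate: the posterior is Gamma(α + ΣXᵢ, β + n).
Sum of counts S = 102 over n = 10 minutes.
Posterior: Gamma(α+S, β+n) = Gamma(5.6+102, 0.7+10) = Gamma(107.6, 10.7).
Mode of Gamma(α,β) for α≥1 is (α−1)/β = 106.6/10.7 = 9.9626.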